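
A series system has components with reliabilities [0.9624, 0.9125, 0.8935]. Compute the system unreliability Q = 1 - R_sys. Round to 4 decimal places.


Components: [0.9624, 0.9125, 0.8935]
After component 1: product = 0.9624
After component 2: product = 0.8782
After component 3: product = 0.7847
R_sys = 0.7847
Q = 1 - 0.7847 = 0.2153

0.2153


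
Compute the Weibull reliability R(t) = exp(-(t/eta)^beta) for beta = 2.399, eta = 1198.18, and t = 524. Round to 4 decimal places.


beta = 2.399, eta = 1198.18, t = 524
t/eta = 524 / 1198.18 = 0.4373
(t/eta)^beta = 0.4373^2.399 = 0.1375
R(t) = exp(-0.1375)
R(t) = 0.8715

0.8715


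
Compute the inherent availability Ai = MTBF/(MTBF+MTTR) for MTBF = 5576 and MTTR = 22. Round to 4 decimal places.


MTBF = 5576
MTTR = 22
MTBF + MTTR = 5598
Ai = 5576 / 5598
Ai = 0.9961

0.9961


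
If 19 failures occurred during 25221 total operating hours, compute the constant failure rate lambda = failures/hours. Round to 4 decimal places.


failures = 19
total_hours = 25221
lambda = 19 / 25221
lambda = 0.0008

0.0008


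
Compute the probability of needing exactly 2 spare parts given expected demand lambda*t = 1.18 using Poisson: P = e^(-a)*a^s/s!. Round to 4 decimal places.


a = 1.18, s = 2
e^(-a) = e^(-1.18) = 0.3073
a^s = 1.18^2 = 1.3924
s! = 2
P = 0.3073 * 1.3924 / 2
P = 0.2139

0.2139


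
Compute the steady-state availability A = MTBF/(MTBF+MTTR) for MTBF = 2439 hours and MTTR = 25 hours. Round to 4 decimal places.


MTBF = 2439
MTTR = 25
MTBF + MTTR = 2464
A = 2439 / 2464
A = 0.9899

0.9899


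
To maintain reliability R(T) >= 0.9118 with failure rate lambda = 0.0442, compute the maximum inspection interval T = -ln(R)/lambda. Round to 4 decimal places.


R_target = 0.9118
lambda = 0.0442
-ln(0.9118) = 0.0923
T = 0.0923 / 0.0442
T = 2.089

2.089


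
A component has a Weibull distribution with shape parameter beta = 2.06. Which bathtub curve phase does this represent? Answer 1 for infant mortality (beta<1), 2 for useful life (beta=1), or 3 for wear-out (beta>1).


beta = 2.06
Compare beta to 1:
beta < 1 => infant mortality (phase 1)
beta = 1 => useful life (phase 2)
beta > 1 => wear-out (phase 3)
Since beta = 2.06, this is wear-out (increasing failure rate)
Phase = 3

3


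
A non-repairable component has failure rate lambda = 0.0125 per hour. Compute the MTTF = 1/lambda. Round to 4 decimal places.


lambda = 0.0125
MTTF = 1 / 0.0125
MTTF = 80.0

80.0


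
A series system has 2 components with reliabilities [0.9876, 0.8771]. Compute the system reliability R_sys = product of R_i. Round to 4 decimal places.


Components: [0.9876, 0.8771]
After component 1 (R=0.9876): product = 0.9876
After component 2 (R=0.8771): product = 0.8662
R_sys = 0.8662

0.8662


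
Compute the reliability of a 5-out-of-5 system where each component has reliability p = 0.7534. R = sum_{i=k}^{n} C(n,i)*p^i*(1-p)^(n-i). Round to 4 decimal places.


k = 5, n = 5, p = 0.7534
i=5: C(5,5)=1 * 0.7534^5 * 0.2466^0 = 0.2427
R = sum of terms = 0.2427

0.2427


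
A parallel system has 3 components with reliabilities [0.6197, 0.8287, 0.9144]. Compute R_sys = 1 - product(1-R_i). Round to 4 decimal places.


Components: [0.6197, 0.8287, 0.9144]
(1 - 0.6197) = 0.3803, running product = 0.3803
(1 - 0.8287) = 0.1713, running product = 0.0651
(1 - 0.9144) = 0.0856, running product = 0.0056
Product of (1-R_i) = 0.0056
R_sys = 1 - 0.0056 = 0.9944

0.9944


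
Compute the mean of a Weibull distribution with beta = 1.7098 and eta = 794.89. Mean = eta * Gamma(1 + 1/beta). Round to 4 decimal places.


beta = 1.7098, eta = 794.89
1/beta = 0.5849
1 + 1/beta = 1.5849
Gamma(1.5849) = 0.8919
Mean = 794.89 * 0.8919
Mean = 708.9626

708.9626


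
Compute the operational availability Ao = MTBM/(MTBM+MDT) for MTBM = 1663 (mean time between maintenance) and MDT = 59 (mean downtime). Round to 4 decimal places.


MTBM = 1663
MDT = 59
MTBM + MDT = 1722
Ao = 1663 / 1722
Ao = 0.9657

0.9657


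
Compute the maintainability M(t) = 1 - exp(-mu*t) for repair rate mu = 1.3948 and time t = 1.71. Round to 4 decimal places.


mu = 1.3948, t = 1.71
mu * t = 1.3948 * 1.71 = 2.3851
exp(-2.3851) = 0.0921
M(t) = 1 - 0.0921
M(t) = 0.9079

0.9079


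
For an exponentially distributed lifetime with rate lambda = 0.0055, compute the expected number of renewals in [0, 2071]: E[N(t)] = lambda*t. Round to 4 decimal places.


lambda = 0.0055
t = 2071
E[N(t)] = lambda * t
E[N(t)] = 0.0055 * 2071
E[N(t)] = 11.3905

11.3905


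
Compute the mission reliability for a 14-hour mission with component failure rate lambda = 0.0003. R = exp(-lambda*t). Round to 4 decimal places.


lambda = 0.0003
mission_time = 14
lambda * t = 0.0003 * 14 = 0.0042
R = exp(-0.0042)
R = 0.9958

0.9958


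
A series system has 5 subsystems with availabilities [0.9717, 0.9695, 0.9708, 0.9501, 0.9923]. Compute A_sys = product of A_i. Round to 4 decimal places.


Subsystems: [0.9717, 0.9695, 0.9708, 0.9501, 0.9923]
After subsystem 1 (A=0.9717): product = 0.9717
After subsystem 2 (A=0.9695): product = 0.9421
After subsystem 3 (A=0.9708): product = 0.9146
After subsystem 4 (A=0.9501): product = 0.8689
After subsystem 5 (A=0.9923): product = 0.8622
A_sys = 0.8622

0.8622


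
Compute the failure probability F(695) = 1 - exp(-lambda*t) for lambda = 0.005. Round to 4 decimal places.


lambda = 0.005, t = 695
lambda * t = 3.475
exp(-3.475) = 0.031
F(t) = 1 - 0.031
F(t) = 0.969

0.969


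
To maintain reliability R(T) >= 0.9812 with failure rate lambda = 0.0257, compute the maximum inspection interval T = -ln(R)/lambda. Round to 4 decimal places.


R_target = 0.9812
lambda = 0.0257
-ln(0.9812) = 0.019
T = 0.019 / 0.0257
T = 0.7385

0.7385


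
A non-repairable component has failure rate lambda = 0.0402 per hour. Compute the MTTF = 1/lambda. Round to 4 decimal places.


lambda = 0.0402
MTTF = 1 / 0.0402
MTTF = 24.8756

24.8756


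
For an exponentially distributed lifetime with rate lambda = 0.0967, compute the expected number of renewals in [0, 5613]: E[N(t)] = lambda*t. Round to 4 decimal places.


lambda = 0.0967
t = 5613
E[N(t)] = lambda * t
E[N(t)] = 0.0967 * 5613
E[N(t)] = 542.7771

542.7771


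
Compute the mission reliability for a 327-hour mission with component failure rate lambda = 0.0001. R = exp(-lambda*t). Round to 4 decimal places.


lambda = 0.0001
mission_time = 327
lambda * t = 0.0001 * 327 = 0.0327
R = exp(-0.0327)
R = 0.9678

0.9678


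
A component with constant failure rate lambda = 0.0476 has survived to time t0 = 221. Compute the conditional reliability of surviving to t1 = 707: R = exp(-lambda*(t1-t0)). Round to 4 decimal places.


lambda = 0.0476
t0 = 221, t1 = 707
t1 - t0 = 486
lambda * (t1-t0) = 0.0476 * 486 = 23.1336
R = exp(-23.1336)
R = 0.0

0.0


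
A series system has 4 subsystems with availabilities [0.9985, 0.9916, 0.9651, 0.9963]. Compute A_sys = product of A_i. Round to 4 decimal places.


Subsystems: [0.9985, 0.9916, 0.9651, 0.9963]
After subsystem 1 (A=0.9985): product = 0.9985
After subsystem 2 (A=0.9916): product = 0.9901
After subsystem 3 (A=0.9651): product = 0.9556
After subsystem 4 (A=0.9963): product = 0.952
A_sys = 0.952

0.952


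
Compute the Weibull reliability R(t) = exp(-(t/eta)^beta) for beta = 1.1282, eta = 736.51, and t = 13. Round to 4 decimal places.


beta = 1.1282, eta = 736.51, t = 13
t/eta = 13 / 736.51 = 0.0177
(t/eta)^beta = 0.0177^1.1282 = 0.0105
R(t) = exp(-0.0105)
R(t) = 0.9895

0.9895


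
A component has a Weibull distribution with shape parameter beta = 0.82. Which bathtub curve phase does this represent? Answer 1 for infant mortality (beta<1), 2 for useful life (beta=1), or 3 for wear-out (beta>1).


beta = 0.82
Compare beta to 1:
beta < 1 => infant mortality (phase 1)
beta = 1 => useful life (phase 2)
beta > 1 => wear-out (phase 3)
Since beta = 0.82, this is infant mortality (decreasing failure rate)
Phase = 1

1


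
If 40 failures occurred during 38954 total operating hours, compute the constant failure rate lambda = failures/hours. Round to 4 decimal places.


failures = 40
total_hours = 38954
lambda = 40 / 38954
lambda = 0.001

0.001


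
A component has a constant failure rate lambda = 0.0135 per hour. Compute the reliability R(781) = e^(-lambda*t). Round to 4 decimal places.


lambda = 0.0135
t = 781
lambda * t = 10.5435
R(t) = e^(-10.5435)
R(t) = 0.0

0.0


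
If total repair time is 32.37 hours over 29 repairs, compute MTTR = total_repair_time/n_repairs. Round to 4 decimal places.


total_repair_time = 32.37
n_repairs = 29
MTTR = 32.37 / 29
MTTR = 1.1162

1.1162


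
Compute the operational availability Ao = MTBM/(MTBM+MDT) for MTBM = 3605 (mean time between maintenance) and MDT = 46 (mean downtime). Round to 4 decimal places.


MTBM = 3605
MDT = 46
MTBM + MDT = 3651
Ao = 3605 / 3651
Ao = 0.9874

0.9874


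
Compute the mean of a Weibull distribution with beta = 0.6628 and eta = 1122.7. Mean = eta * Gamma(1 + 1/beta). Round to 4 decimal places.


beta = 0.6628, eta = 1122.7
1/beta = 1.5088
1 + 1/beta = 2.5088
Gamma(2.5088) = 1.3376
Mean = 1122.7 * 1.3376
Mean = 1501.6902

1501.6902


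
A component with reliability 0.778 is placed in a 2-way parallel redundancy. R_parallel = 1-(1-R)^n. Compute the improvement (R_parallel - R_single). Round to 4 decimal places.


R_single = 0.778, n = 2
1 - R_single = 0.222
(1 - R_single)^n = 0.222^2 = 0.0493
R_parallel = 1 - 0.0493 = 0.9507
Improvement = 0.9507 - 0.778
Improvement = 0.1727

0.1727


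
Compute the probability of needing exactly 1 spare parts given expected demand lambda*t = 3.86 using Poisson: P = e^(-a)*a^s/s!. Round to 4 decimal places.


a = 3.86, s = 1
e^(-a) = e^(-3.86) = 0.0211
a^s = 3.86^1 = 3.86
s! = 1
P = 0.0211 * 3.86 / 1
P = 0.0813

0.0813


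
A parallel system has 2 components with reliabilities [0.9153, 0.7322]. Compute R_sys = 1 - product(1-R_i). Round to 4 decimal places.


Components: [0.9153, 0.7322]
(1 - 0.9153) = 0.0847, running product = 0.0847
(1 - 0.7322) = 0.2678, running product = 0.0227
Product of (1-R_i) = 0.0227
R_sys = 1 - 0.0227 = 0.9773

0.9773


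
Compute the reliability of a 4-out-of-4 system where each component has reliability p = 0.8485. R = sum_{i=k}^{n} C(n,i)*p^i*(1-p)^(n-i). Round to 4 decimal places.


k = 4, n = 4, p = 0.8485
i=4: C(4,4)=1 * 0.8485^4 * 0.1515^0 = 0.5183
R = sum of terms = 0.5183

0.5183


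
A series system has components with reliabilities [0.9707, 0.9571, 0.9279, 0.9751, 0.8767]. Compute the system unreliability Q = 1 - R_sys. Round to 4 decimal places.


Components: [0.9707, 0.9571, 0.9279, 0.9751, 0.8767]
After component 1: product = 0.9707
After component 2: product = 0.9291
After component 3: product = 0.8621
After component 4: product = 0.8406
After component 5: product = 0.737
R_sys = 0.737
Q = 1 - 0.737 = 0.263

0.263


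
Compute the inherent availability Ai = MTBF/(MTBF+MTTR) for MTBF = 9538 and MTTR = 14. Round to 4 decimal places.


MTBF = 9538
MTTR = 14
MTBF + MTTR = 9552
Ai = 9538 / 9552
Ai = 0.9985

0.9985


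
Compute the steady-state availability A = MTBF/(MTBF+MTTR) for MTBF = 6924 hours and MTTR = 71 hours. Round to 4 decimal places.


MTBF = 6924
MTTR = 71
MTBF + MTTR = 6995
A = 6924 / 6995
A = 0.9898

0.9898


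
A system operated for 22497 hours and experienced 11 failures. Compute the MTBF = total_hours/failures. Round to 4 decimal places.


total_hours = 22497
failures = 11
MTBF = 22497 / 11
MTBF = 2045.1818

2045.1818


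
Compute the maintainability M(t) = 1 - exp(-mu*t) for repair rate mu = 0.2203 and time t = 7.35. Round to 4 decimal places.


mu = 0.2203, t = 7.35
mu * t = 0.2203 * 7.35 = 1.6192
exp(-1.6192) = 0.1981
M(t) = 1 - 0.1981
M(t) = 0.8019

0.8019


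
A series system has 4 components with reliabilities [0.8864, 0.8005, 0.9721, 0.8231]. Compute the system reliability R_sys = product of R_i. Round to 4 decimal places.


Components: [0.8864, 0.8005, 0.9721, 0.8231]
After component 1 (R=0.8864): product = 0.8864
After component 2 (R=0.8005): product = 0.7096
After component 3 (R=0.9721): product = 0.6898
After component 4 (R=0.8231): product = 0.5677
R_sys = 0.5677

0.5677


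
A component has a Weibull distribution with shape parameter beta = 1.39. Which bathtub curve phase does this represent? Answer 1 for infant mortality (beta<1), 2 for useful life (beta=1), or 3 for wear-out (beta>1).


beta = 1.39
Compare beta to 1:
beta < 1 => infant mortality (phase 1)
beta = 1 => useful life (phase 2)
beta > 1 => wear-out (phase 3)
Since beta = 1.39, this is wear-out (increasing failure rate)
Phase = 3

3


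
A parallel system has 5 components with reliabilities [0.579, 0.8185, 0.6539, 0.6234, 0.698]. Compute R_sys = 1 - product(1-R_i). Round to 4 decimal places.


Components: [0.579, 0.8185, 0.6539, 0.6234, 0.698]
(1 - 0.579) = 0.421, running product = 0.421
(1 - 0.8185) = 0.1815, running product = 0.0764
(1 - 0.6539) = 0.3461, running product = 0.0264
(1 - 0.6234) = 0.3766, running product = 0.01
(1 - 0.698) = 0.302, running product = 0.003
Product of (1-R_i) = 0.003
R_sys = 1 - 0.003 = 0.997

0.997


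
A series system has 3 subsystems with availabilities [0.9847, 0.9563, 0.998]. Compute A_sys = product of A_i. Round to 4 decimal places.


Subsystems: [0.9847, 0.9563, 0.998]
After subsystem 1 (A=0.9847): product = 0.9847
After subsystem 2 (A=0.9563): product = 0.9417
After subsystem 3 (A=0.998): product = 0.9398
A_sys = 0.9398

0.9398


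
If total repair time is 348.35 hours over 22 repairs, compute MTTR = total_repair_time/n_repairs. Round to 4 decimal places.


total_repair_time = 348.35
n_repairs = 22
MTTR = 348.35 / 22
MTTR = 15.8341

15.8341


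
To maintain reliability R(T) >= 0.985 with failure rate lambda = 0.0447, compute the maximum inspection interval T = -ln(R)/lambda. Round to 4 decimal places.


R_target = 0.985
lambda = 0.0447
-ln(0.985) = 0.0151
T = 0.0151 / 0.0447
T = 0.3381

0.3381


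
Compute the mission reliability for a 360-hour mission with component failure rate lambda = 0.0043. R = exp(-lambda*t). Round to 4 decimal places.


lambda = 0.0043
mission_time = 360
lambda * t = 0.0043 * 360 = 1.548
R = exp(-1.548)
R = 0.2127

0.2127


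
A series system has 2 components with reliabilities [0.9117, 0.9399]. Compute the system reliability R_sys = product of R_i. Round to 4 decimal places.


Components: [0.9117, 0.9399]
After component 1 (R=0.9117): product = 0.9117
After component 2 (R=0.9399): product = 0.8569
R_sys = 0.8569

0.8569


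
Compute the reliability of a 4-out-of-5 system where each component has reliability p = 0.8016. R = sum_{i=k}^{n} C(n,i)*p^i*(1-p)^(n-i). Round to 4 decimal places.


k = 4, n = 5, p = 0.8016
i=4: C(5,4)=5 * 0.8016^4 * 0.1984^1 = 0.4096
i=5: C(5,5)=1 * 0.8016^5 * 0.1984^0 = 0.331
R = sum of terms = 0.7406

0.7406


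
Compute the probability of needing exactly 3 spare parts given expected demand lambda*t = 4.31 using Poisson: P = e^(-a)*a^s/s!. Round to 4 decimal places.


a = 4.31, s = 3
e^(-a) = e^(-4.31) = 0.0134
a^s = 4.31^3 = 80.063
s! = 6
P = 0.0134 * 80.063 / 6
P = 0.1793

0.1793


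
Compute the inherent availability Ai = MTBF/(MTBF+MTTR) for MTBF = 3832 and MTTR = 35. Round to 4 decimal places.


MTBF = 3832
MTTR = 35
MTBF + MTTR = 3867
Ai = 3832 / 3867
Ai = 0.9909

0.9909


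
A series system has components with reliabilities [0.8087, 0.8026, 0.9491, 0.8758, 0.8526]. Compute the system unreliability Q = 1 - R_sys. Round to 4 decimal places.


Components: [0.8087, 0.8026, 0.9491, 0.8758, 0.8526]
After component 1: product = 0.8087
After component 2: product = 0.6491
After component 3: product = 0.616
After component 4: product = 0.5395
After component 5: product = 0.46
R_sys = 0.46
Q = 1 - 0.46 = 0.54

0.54


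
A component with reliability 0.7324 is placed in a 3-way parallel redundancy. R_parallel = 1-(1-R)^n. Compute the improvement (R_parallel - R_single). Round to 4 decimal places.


R_single = 0.7324, n = 3
1 - R_single = 0.2676
(1 - R_single)^n = 0.2676^3 = 0.0192
R_parallel = 1 - 0.0192 = 0.9808
Improvement = 0.9808 - 0.7324
Improvement = 0.2484

0.2484


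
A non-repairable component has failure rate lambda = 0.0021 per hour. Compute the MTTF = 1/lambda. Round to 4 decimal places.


lambda = 0.0021
MTTF = 1 / 0.0021
MTTF = 476.1905

476.1905


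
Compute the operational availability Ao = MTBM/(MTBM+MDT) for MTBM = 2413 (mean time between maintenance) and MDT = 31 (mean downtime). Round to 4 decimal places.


MTBM = 2413
MDT = 31
MTBM + MDT = 2444
Ao = 2413 / 2444
Ao = 0.9873

0.9873


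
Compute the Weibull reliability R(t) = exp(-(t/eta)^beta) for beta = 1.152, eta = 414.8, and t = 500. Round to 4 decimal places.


beta = 1.152, eta = 414.8, t = 500
t/eta = 500 / 414.8 = 1.2054
(t/eta)^beta = 1.2054^1.152 = 1.2401
R(t) = exp(-1.2401)
R(t) = 0.2893

0.2893


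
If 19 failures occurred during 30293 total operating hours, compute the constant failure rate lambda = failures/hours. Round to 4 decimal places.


failures = 19
total_hours = 30293
lambda = 19 / 30293
lambda = 0.0006

0.0006


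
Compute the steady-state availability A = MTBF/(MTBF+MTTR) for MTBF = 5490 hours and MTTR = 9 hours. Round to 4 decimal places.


MTBF = 5490
MTTR = 9
MTBF + MTTR = 5499
A = 5490 / 5499
A = 0.9984

0.9984


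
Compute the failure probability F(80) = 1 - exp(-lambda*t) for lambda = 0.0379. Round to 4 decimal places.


lambda = 0.0379, t = 80
lambda * t = 3.032
exp(-3.032) = 0.0482
F(t) = 1 - 0.0482
F(t) = 0.9518

0.9518


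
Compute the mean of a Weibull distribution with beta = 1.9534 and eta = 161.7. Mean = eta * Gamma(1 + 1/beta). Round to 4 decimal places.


beta = 1.9534, eta = 161.7
1/beta = 0.5119
1 + 1/beta = 1.5119
Gamma(1.5119) = 0.8867
Mean = 161.7 * 0.8867
Mean = 143.3748

143.3748


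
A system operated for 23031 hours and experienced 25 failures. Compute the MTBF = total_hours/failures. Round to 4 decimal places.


total_hours = 23031
failures = 25
MTBF = 23031 / 25
MTBF = 921.24

921.24


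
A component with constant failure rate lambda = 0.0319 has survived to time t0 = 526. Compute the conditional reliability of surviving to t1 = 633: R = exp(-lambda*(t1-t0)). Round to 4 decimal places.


lambda = 0.0319
t0 = 526, t1 = 633
t1 - t0 = 107
lambda * (t1-t0) = 0.0319 * 107 = 3.4133
R = exp(-3.4133)
R = 0.0329

0.0329


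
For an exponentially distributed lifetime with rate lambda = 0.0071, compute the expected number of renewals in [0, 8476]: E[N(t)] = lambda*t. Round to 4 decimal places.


lambda = 0.0071
t = 8476
E[N(t)] = lambda * t
E[N(t)] = 0.0071 * 8476
E[N(t)] = 60.1796

60.1796


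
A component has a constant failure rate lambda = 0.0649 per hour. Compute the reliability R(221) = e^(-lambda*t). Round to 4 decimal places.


lambda = 0.0649
t = 221
lambda * t = 14.3429
R(t) = e^(-14.3429)
R(t) = 0.0

0.0


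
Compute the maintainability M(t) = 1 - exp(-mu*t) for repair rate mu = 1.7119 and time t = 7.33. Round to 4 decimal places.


mu = 1.7119, t = 7.33
mu * t = 1.7119 * 7.33 = 12.5482
exp(-12.5482) = 0.0
M(t) = 1 - 0.0
M(t) = 1.0

1.0


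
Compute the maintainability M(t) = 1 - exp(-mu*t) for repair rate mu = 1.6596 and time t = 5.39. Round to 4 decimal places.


mu = 1.6596, t = 5.39
mu * t = 1.6596 * 5.39 = 8.9452
exp(-8.9452) = 0.0001
M(t) = 1 - 0.0001
M(t) = 0.9999

0.9999


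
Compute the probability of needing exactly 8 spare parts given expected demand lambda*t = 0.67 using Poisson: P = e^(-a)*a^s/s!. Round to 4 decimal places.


a = 0.67, s = 8
e^(-a) = e^(-0.67) = 0.5117
a^s = 0.67^8 = 0.0406
s! = 40320
P = 0.5117 * 0.0406 / 40320
P = 0.0

0.0


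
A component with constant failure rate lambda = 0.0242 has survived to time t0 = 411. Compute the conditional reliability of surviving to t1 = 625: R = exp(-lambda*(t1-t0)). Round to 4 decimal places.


lambda = 0.0242
t0 = 411, t1 = 625
t1 - t0 = 214
lambda * (t1-t0) = 0.0242 * 214 = 5.1788
R = exp(-5.1788)
R = 0.0056

0.0056


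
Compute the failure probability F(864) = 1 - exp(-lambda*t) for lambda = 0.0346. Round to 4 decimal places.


lambda = 0.0346, t = 864
lambda * t = 29.8944
exp(-29.8944) = 0.0
F(t) = 1 - 0.0
F(t) = 1.0

1.0


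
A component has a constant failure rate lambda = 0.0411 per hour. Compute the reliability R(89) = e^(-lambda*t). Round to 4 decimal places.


lambda = 0.0411
t = 89
lambda * t = 3.6579
R(t) = e^(-3.6579)
R(t) = 0.0258

0.0258


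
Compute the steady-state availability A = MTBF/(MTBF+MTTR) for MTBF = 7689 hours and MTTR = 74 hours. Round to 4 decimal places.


MTBF = 7689
MTTR = 74
MTBF + MTTR = 7763
A = 7689 / 7763
A = 0.9905

0.9905


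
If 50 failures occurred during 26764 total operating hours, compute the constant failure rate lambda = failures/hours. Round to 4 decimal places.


failures = 50
total_hours = 26764
lambda = 50 / 26764
lambda = 0.0019

0.0019


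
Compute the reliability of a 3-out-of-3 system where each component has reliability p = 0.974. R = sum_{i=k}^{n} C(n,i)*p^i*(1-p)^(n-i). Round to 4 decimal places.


k = 3, n = 3, p = 0.974
i=3: C(3,3)=1 * 0.974^3 * 0.026^0 = 0.924
R = sum of terms = 0.924

0.924


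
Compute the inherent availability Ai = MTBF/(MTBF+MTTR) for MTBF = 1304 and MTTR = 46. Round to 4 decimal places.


MTBF = 1304
MTTR = 46
MTBF + MTTR = 1350
Ai = 1304 / 1350
Ai = 0.9659

0.9659


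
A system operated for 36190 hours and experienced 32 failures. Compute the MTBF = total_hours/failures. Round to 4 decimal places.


total_hours = 36190
failures = 32
MTBF = 36190 / 32
MTBF = 1130.9375

1130.9375


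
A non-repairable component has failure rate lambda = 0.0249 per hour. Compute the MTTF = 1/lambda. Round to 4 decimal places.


lambda = 0.0249
MTTF = 1 / 0.0249
MTTF = 40.1606

40.1606


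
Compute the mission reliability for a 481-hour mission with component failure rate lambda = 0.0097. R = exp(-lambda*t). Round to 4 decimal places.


lambda = 0.0097
mission_time = 481
lambda * t = 0.0097 * 481 = 4.6657
R = exp(-4.6657)
R = 0.0094

0.0094


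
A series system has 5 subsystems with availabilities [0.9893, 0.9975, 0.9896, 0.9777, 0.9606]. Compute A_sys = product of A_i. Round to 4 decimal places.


Subsystems: [0.9893, 0.9975, 0.9896, 0.9777, 0.9606]
After subsystem 1 (A=0.9893): product = 0.9893
After subsystem 2 (A=0.9975): product = 0.9868
After subsystem 3 (A=0.9896): product = 0.9766
After subsystem 4 (A=0.9777): product = 0.9548
After subsystem 5 (A=0.9606): product = 0.9172
A_sys = 0.9172

0.9172


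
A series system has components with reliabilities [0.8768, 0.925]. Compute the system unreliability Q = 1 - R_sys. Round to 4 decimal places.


Components: [0.8768, 0.925]
After component 1: product = 0.8768
After component 2: product = 0.811
R_sys = 0.811
Q = 1 - 0.811 = 0.189

0.189


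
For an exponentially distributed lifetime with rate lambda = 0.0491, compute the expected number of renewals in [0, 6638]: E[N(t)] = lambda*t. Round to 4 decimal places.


lambda = 0.0491
t = 6638
E[N(t)] = lambda * t
E[N(t)] = 0.0491 * 6638
E[N(t)] = 325.9258

325.9258


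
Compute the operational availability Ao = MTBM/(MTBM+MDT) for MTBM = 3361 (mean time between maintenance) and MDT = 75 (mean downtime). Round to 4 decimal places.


MTBM = 3361
MDT = 75
MTBM + MDT = 3436
Ao = 3361 / 3436
Ao = 0.9782

0.9782


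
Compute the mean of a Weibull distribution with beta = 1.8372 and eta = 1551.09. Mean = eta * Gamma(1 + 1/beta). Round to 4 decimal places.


beta = 1.8372, eta = 1551.09
1/beta = 0.5443
1 + 1/beta = 1.5443
Gamma(1.5443) = 0.8885
Mean = 1551.09 * 0.8885
Mean = 1378.0896

1378.0896


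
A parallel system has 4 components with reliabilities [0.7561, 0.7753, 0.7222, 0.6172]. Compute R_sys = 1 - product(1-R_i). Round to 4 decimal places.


Components: [0.7561, 0.7753, 0.7222, 0.6172]
(1 - 0.7561) = 0.2439, running product = 0.2439
(1 - 0.7753) = 0.2247, running product = 0.0548
(1 - 0.7222) = 0.2778, running product = 0.0152
(1 - 0.6172) = 0.3828, running product = 0.0058
Product of (1-R_i) = 0.0058
R_sys = 1 - 0.0058 = 0.9942

0.9942


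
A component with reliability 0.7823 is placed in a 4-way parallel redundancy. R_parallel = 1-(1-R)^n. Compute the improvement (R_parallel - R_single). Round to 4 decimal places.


R_single = 0.7823, n = 4
1 - R_single = 0.2177
(1 - R_single)^n = 0.2177^4 = 0.0022
R_parallel = 1 - 0.0022 = 0.9978
Improvement = 0.9978 - 0.7823
Improvement = 0.2155

0.2155


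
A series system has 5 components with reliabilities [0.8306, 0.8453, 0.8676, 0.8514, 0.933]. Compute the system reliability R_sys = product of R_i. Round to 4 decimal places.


Components: [0.8306, 0.8453, 0.8676, 0.8514, 0.933]
After component 1 (R=0.8306): product = 0.8306
After component 2 (R=0.8453): product = 0.7021
After component 3 (R=0.8676): product = 0.6091
After component 4 (R=0.8514): product = 0.5186
After component 5 (R=0.933): product = 0.4839
R_sys = 0.4839

0.4839


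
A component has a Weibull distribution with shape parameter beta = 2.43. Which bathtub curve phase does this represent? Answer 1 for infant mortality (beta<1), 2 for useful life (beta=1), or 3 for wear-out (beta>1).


beta = 2.43
Compare beta to 1:
beta < 1 => infant mortality (phase 1)
beta = 1 => useful life (phase 2)
beta > 1 => wear-out (phase 3)
Since beta = 2.43, this is wear-out (increasing failure rate)
Phase = 3

3


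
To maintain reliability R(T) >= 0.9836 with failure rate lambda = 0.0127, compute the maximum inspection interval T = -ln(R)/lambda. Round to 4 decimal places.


R_target = 0.9836
lambda = 0.0127
-ln(0.9836) = 0.0165
T = 0.0165 / 0.0127
T = 1.302

1.302


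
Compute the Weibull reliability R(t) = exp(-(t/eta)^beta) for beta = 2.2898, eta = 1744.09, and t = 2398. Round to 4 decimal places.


beta = 2.2898, eta = 1744.09, t = 2398
t/eta = 2398 / 1744.09 = 1.3749
(t/eta)^beta = 1.3749^2.2898 = 2.0732
R(t) = exp(-2.0732)
R(t) = 0.1258

0.1258


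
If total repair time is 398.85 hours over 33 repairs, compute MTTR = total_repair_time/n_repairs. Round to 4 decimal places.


total_repair_time = 398.85
n_repairs = 33
MTTR = 398.85 / 33
MTTR = 12.0864

12.0864


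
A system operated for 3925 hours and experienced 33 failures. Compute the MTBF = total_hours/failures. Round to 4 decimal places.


total_hours = 3925
failures = 33
MTBF = 3925 / 33
MTBF = 118.9394

118.9394


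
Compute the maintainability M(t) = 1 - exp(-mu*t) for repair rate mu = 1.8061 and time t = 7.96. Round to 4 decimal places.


mu = 1.8061, t = 7.96
mu * t = 1.8061 * 7.96 = 14.3766
exp(-14.3766) = 0.0
M(t) = 1 - 0.0
M(t) = 1.0

1.0


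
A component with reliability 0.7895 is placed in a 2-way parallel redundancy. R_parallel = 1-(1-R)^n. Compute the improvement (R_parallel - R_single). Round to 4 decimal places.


R_single = 0.7895, n = 2
1 - R_single = 0.2105
(1 - R_single)^n = 0.2105^2 = 0.0443
R_parallel = 1 - 0.0443 = 0.9557
Improvement = 0.9557 - 0.7895
Improvement = 0.1662

0.1662


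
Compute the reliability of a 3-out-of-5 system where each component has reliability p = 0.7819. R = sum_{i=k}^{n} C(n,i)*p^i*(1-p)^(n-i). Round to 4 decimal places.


k = 3, n = 5, p = 0.7819
i=3: C(5,3)=10 * 0.7819^3 * 0.2181^2 = 0.2274
i=4: C(5,4)=5 * 0.7819^4 * 0.2181^1 = 0.4076
i=5: C(5,5)=1 * 0.7819^5 * 0.2181^0 = 0.2923
R = sum of terms = 0.9272

0.9272


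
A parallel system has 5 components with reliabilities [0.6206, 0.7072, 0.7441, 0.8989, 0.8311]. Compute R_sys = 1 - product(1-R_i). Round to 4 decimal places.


Components: [0.6206, 0.7072, 0.7441, 0.8989, 0.8311]
(1 - 0.6206) = 0.3794, running product = 0.3794
(1 - 0.7072) = 0.2928, running product = 0.1111
(1 - 0.7441) = 0.2559, running product = 0.0284
(1 - 0.8989) = 0.1011, running product = 0.0029
(1 - 0.8311) = 0.1689, running product = 0.0005
Product of (1-R_i) = 0.0005
R_sys = 1 - 0.0005 = 0.9995

0.9995


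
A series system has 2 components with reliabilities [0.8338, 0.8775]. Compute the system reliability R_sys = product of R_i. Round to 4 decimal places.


Components: [0.8338, 0.8775]
After component 1 (R=0.8338): product = 0.8338
After component 2 (R=0.8775): product = 0.7317
R_sys = 0.7317

0.7317


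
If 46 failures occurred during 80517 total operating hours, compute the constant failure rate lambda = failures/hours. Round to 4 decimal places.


failures = 46
total_hours = 80517
lambda = 46 / 80517
lambda = 0.0006

0.0006


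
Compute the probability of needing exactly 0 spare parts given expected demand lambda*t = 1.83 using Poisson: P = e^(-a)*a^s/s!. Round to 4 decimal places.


a = 1.83, s = 0
e^(-a) = e^(-1.83) = 0.1604
a^s = 1.83^0 = 1.0
s! = 1
P = 0.1604 * 1.0 / 1
P = 0.1604

0.1604


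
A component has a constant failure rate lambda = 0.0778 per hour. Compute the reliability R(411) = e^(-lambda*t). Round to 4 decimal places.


lambda = 0.0778
t = 411
lambda * t = 31.9758
R(t) = e^(-31.9758)
R(t) = 0.0

0.0


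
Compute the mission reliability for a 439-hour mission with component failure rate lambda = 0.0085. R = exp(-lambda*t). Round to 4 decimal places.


lambda = 0.0085
mission_time = 439
lambda * t = 0.0085 * 439 = 3.7315
R = exp(-3.7315)
R = 0.024

0.024


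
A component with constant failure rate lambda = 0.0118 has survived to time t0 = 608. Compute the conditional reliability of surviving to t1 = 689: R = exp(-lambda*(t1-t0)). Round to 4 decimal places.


lambda = 0.0118
t0 = 608, t1 = 689
t1 - t0 = 81
lambda * (t1-t0) = 0.0118 * 81 = 0.9558
R = exp(-0.9558)
R = 0.3845

0.3845


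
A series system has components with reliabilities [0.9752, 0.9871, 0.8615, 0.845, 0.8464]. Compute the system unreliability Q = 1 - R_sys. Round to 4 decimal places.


Components: [0.9752, 0.9871, 0.8615, 0.845, 0.8464]
After component 1: product = 0.9752
After component 2: product = 0.9626
After component 3: product = 0.8293
After component 4: product = 0.7008
After component 5: product = 0.5931
R_sys = 0.5931
Q = 1 - 0.5931 = 0.4069

0.4069


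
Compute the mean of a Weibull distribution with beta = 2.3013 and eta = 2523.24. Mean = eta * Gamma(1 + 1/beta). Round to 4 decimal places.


beta = 2.3013, eta = 2523.24
1/beta = 0.4345
1 + 1/beta = 1.4345
Gamma(1.4345) = 0.8859
Mean = 2523.24 * 0.8859
Mean = 2235.3899

2235.3899


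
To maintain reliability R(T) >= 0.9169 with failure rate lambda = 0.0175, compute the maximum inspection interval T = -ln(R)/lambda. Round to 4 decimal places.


R_target = 0.9169
lambda = 0.0175
-ln(0.9169) = 0.0868
T = 0.0868 / 0.0175
T = 4.9575

4.9575


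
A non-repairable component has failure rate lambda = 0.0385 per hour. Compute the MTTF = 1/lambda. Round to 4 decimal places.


lambda = 0.0385
MTTF = 1 / 0.0385
MTTF = 25.974

25.974


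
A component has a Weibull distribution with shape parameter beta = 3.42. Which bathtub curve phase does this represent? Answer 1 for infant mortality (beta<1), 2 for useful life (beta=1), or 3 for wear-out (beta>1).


beta = 3.42
Compare beta to 1:
beta < 1 => infant mortality (phase 1)
beta = 1 => useful life (phase 2)
beta > 1 => wear-out (phase 3)
Since beta = 3.42, this is wear-out (increasing failure rate)
Phase = 3

3


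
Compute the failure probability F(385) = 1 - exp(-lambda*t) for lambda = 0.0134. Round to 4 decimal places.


lambda = 0.0134, t = 385
lambda * t = 5.159
exp(-5.159) = 0.0057
F(t) = 1 - 0.0057
F(t) = 0.9943

0.9943


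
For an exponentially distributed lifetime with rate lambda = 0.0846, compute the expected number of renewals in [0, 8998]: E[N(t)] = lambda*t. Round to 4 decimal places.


lambda = 0.0846
t = 8998
E[N(t)] = lambda * t
E[N(t)] = 0.0846 * 8998
E[N(t)] = 761.2308

761.2308


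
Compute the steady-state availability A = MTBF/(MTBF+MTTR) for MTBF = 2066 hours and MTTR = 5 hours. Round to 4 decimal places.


MTBF = 2066
MTTR = 5
MTBF + MTTR = 2071
A = 2066 / 2071
A = 0.9976

0.9976


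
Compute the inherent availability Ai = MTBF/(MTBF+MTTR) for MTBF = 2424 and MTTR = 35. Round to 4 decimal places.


MTBF = 2424
MTTR = 35
MTBF + MTTR = 2459
Ai = 2424 / 2459
Ai = 0.9858

0.9858


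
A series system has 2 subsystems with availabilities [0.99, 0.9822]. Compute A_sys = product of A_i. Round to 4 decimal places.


Subsystems: [0.99, 0.9822]
After subsystem 1 (A=0.99): product = 0.99
After subsystem 2 (A=0.9822): product = 0.9724
A_sys = 0.9724

0.9724


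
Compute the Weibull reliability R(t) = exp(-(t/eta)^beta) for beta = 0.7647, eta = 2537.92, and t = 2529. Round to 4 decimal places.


beta = 0.7647, eta = 2537.92, t = 2529
t/eta = 2529 / 2537.92 = 0.9965
(t/eta)^beta = 0.9965^0.7647 = 0.9973
R(t) = exp(-0.9973)
R(t) = 0.3689

0.3689


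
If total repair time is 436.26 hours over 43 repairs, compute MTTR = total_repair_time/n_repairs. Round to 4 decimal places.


total_repair_time = 436.26
n_repairs = 43
MTTR = 436.26 / 43
MTTR = 10.1456

10.1456


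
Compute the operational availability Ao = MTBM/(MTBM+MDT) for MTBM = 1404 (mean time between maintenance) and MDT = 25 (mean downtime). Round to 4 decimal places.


MTBM = 1404
MDT = 25
MTBM + MDT = 1429
Ao = 1404 / 1429
Ao = 0.9825

0.9825


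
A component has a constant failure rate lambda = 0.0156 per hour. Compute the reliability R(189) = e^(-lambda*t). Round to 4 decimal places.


lambda = 0.0156
t = 189
lambda * t = 2.9484
R(t) = e^(-2.9484)
R(t) = 0.0524

0.0524


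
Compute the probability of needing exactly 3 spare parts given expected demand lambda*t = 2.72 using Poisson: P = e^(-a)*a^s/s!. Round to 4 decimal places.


a = 2.72, s = 3
e^(-a) = e^(-2.72) = 0.0659
a^s = 2.72^3 = 20.1236
s! = 6
P = 0.0659 * 20.1236 / 6
P = 0.2209

0.2209


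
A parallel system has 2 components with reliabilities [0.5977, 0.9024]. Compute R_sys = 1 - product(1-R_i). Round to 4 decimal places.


Components: [0.5977, 0.9024]
(1 - 0.5977) = 0.4023, running product = 0.4023
(1 - 0.9024) = 0.0976, running product = 0.0393
Product of (1-R_i) = 0.0393
R_sys = 1 - 0.0393 = 0.9607

0.9607


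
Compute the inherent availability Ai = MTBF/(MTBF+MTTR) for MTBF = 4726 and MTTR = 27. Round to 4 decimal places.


MTBF = 4726
MTTR = 27
MTBF + MTTR = 4753
Ai = 4726 / 4753
Ai = 0.9943

0.9943


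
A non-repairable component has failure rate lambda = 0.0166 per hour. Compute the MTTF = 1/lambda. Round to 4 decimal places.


lambda = 0.0166
MTTF = 1 / 0.0166
MTTF = 60.241

60.241


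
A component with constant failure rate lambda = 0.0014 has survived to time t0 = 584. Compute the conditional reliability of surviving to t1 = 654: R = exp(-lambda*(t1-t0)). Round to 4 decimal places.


lambda = 0.0014
t0 = 584, t1 = 654
t1 - t0 = 70
lambda * (t1-t0) = 0.0014 * 70 = 0.098
R = exp(-0.098)
R = 0.9066

0.9066


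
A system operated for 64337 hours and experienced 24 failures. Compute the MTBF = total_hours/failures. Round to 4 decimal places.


total_hours = 64337
failures = 24
MTBF = 64337 / 24
MTBF = 2680.7083

2680.7083


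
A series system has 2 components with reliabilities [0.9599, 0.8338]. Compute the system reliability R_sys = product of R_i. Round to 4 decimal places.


Components: [0.9599, 0.8338]
After component 1 (R=0.9599): product = 0.9599
After component 2 (R=0.8338): product = 0.8004
R_sys = 0.8004

0.8004


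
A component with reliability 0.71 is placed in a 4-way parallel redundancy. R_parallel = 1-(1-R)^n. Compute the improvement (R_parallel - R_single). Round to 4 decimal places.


R_single = 0.71, n = 4
1 - R_single = 0.29
(1 - R_single)^n = 0.29^4 = 0.0071
R_parallel = 1 - 0.0071 = 0.9929
Improvement = 0.9929 - 0.71
Improvement = 0.2829

0.2829


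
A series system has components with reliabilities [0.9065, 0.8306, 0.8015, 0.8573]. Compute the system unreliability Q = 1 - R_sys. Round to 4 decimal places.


Components: [0.9065, 0.8306, 0.8015, 0.8573]
After component 1: product = 0.9065
After component 2: product = 0.7529
After component 3: product = 0.6035
After component 4: product = 0.5174
R_sys = 0.5174
Q = 1 - 0.5174 = 0.4826

0.4826


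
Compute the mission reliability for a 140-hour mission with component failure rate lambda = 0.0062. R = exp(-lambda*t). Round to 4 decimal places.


lambda = 0.0062
mission_time = 140
lambda * t = 0.0062 * 140 = 0.868
R = exp(-0.868)
R = 0.4198

0.4198


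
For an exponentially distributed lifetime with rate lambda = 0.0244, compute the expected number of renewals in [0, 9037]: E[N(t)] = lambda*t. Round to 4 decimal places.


lambda = 0.0244
t = 9037
E[N(t)] = lambda * t
E[N(t)] = 0.0244 * 9037
E[N(t)] = 220.5028

220.5028


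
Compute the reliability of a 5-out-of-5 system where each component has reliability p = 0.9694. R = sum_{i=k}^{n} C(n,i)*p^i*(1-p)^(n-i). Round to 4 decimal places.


k = 5, n = 5, p = 0.9694
i=5: C(5,5)=1 * 0.9694^5 * 0.0306^0 = 0.8561
R = sum of terms = 0.8561

0.8561


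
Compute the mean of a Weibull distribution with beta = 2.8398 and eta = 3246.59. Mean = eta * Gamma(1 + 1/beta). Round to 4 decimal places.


beta = 2.8398, eta = 3246.59
1/beta = 0.3521
1 + 1/beta = 1.3521
Gamma(1.3521) = 0.8909
Mean = 3246.59 * 0.8909
Mean = 2892.506

2892.506


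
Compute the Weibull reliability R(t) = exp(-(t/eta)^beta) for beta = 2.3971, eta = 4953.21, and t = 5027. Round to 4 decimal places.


beta = 2.3971, eta = 4953.21, t = 5027
t/eta = 5027 / 4953.21 = 1.0149
(t/eta)^beta = 1.0149^2.3971 = 1.0361
R(t) = exp(-1.0361)
R(t) = 0.3548

0.3548


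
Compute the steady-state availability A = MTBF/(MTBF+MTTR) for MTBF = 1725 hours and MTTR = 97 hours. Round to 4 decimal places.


MTBF = 1725
MTTR = 97
MTBF + MTTR = 1822
A = 1725 / 1822
A = 0.9468

0.9468


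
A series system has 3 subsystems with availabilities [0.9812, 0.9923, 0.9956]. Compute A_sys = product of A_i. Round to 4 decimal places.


Subsystems: [0.9812, 0.9923, 0.9956]
After subsystem 1 (A=0.9812): product = 0.9812
After subsystem 2 (A=0.9923): product = 0.9736
After subsystem 3 (A=0.9956): product = 0.9694
A_sys = 0.9694

0.9694


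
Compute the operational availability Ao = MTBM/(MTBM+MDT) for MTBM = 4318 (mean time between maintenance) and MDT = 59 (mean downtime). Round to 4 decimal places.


MTBM = 4318
MDT = 59
MTBM + MDT = 4377
Ao = 4318 / 4377
Ao = 0.9865

0.9865


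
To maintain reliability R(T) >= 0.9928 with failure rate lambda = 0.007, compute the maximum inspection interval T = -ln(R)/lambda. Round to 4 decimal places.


R_target = 0.9928
lambda = 0.007
-ln(0.9928) = 0.0072
T = 0.0072 / 0.007
T = 1.0323

1.0323


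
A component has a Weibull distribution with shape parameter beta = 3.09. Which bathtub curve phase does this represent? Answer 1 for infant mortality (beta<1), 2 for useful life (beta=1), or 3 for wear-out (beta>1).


beta = 3.09
Compare beta to 1:
beta < 1 => infant mortality (phase 1)
beta = 1 => useful life (phase 2)
beta > 1 => wear-out (phase 3)
Since beta = 3.09, this is wear-out (increasing failure rate)
Phase = 3

3


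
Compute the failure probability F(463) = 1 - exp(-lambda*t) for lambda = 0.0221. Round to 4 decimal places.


lambda = 0.0221, t = 463
lambda * t = 10.2323
exp(-10.2323) = 0.0
F(t) = 1 - 0.0
F(t) = 1.0

1.0


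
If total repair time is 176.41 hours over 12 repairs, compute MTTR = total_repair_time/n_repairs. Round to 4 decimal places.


total_repair_time = 176.41
n_repairs = 12
MTTR = 176.41 / 12
MTTR = 14.7008

14.7008


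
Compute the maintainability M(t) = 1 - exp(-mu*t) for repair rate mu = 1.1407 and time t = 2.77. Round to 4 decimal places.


mu = 1.1407, t = 2.77
mu * t = 1.1407 * 2.77 = 3.1597
exp(-3.1597) = 0.0424
M(t) = 1 - 0.0424
M(t) = 0.9576

0.9576


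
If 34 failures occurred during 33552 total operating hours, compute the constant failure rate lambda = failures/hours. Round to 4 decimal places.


failures = 34
total_hours = 33552
lambda = 34 / 33552
lambda = 0.001

0.001
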